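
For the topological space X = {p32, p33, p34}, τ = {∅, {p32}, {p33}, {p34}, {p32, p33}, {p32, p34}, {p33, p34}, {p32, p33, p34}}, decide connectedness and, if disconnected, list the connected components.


(X, τ) is disconnected; components = [{p32}, {p33}, {p34}].

Find clopen sets (U ∈ τ with X ∖ U ∈ τ):
  U = ∅, X ∖ U = {p32, p33, p34} — both open, so U is clopen.
  U = {p32}, X ∖ U = {p33, p34} — both open, so U is clopen.
  U = {p33}, X ∖ U = {p32, p34} — both open, so U is clopen.
  U = {p34}, X ∖ U = {p32, p33} — both open, so U is clopen.
  U = {p32, p33}, X ∖ U = {p34} — both open, so U is clopen.
  U = {p32, p34}, X ∖ U = {p33} — both open, so U is clopen.
  U = {p33, p34}, X ∖ U = {p32} — both open, so U is clopen.
  U = {p32, p33, p34}, X ∖ U = ∅ — both open, so U is clopen.
Nontrivial clopen(s) exist: e.g. {p34}. So (X, τ) is disconnected.
Compute connected components by grouping points that agree on all clopens:
  component: {p32}
  component: {p33}
  component: {p34}


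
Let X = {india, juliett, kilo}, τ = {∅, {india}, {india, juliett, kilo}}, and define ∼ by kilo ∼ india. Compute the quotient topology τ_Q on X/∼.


X/∼ = {[india=kilo], [juliett]}; |τ_Q| = 2.

Equivalence classes: [india=kilo], [juliett].
Quotient map π: X → X/∼ sends india ↦ [india=kilo], juliett ↦ [juliett], kilo ↦ [india=kilo].
For each subset V ⊆ X/∼, compute π^{-1}(V) ⊆ X and check whether π^{-1}(V) ∈ τ. V is open in τ_Q iff π^{-1}(V) ∈ τ.
  V = {}: π^{-1}(V) = ∅ ∈ τ ✓.
  V = {[india=kilo]}: π^{-1}(V) = {india, kilo} ∉ τ ✗.
  V = {[juliett]}: π^{-1}(V) = {juliett} ∉ τ ✗.
  V = {[india=kilo], [juliett]}: π^{-1}(V) = {india, juliett, kilo} ∈ τ ✓.
Open sets in the quotient: τ_Q = {{}, {[india=kilo], [juliett]}} (2 elements).


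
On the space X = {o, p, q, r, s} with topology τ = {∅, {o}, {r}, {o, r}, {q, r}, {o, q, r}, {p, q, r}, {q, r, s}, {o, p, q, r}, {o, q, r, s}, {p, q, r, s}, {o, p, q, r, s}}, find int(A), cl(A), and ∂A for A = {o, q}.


int(A) = {o}, cl(A) = {o, p, q, s}, ∂A = {p, q, s}.

Closed sets in (X, τ) are complements of opens:
  closed(X, τ) = {∅, {o}, {p}, {s}, {o, p}, {o, s}, {p, s}, {o, p, s}, {p, q, s}, {o, p, q, s}, {p, q, r, s}, {o, p, q, r, s}}.
int(A) = ⋃ {U ∈ τ : U ⊆ A}. Opens contained in A: ∅, {o}.
Taking the union of these: int(A) = {o}.
cl(A) = ⋂ {C closed : A ⊆ C}. Closed sets containing A: {o, p, q, s}, {o, p, q, r, s}.
Intersecting these: cl(A) = {o, p, q, s}.
∂A = cl(A) ∖ int(A) = {o, p, q, s} ∖ {o} = {p, q, s}.


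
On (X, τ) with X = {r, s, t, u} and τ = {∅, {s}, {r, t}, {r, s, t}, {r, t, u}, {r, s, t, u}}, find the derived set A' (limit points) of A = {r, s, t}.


A' = {r, t, u}

For each x ∈ X, list the open sets U ∈ τ with x ∈ U, then check whether U ∩ (A ∖ {x}) ≠ ∅ for every such U.
  x = r: opens ∋ x are {r, t}, {r, s, t}, {r, t, u}, {r, s, t, u}; each meets A ∖ {r}, so x IS a limit point.
  x = s: open {s} ∋ x has {s} ∩ (A ∖ {s}) = ∅, so x is NOT a limit point.
  x = t: opens ∋ x are {r, t}, {r, s, t}, {r, t, u}, {r, s, t, u}; each meets A ∖ {t}, so x IS a limit point.
  x = u: opens ∋ x are {r, t, u}, {r, s, t, u}; each meets A ∖ {u}, so x IS a limit point.
Collecting: A' = {r, t, u}.


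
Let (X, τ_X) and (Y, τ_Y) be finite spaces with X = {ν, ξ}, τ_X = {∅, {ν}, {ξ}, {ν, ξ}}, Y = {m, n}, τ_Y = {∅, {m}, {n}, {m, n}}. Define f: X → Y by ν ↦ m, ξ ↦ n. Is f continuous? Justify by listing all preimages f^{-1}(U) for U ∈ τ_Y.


f IS continuous.

Compute f^{-1}(U) for each U ∈ τ_Y:
  U = ∅: f^{-1}(U) = ∅ ∈ τ_X ✓.
  U = {m}: f^{-1}(U) = {ν} ∈ τ_X ✓.
  U = {n}: f^{-1}(U) = {ξ} ∈ τ_X ✓.
  U = {m, n}: f^{-1}(U) = {ν, ξ} ∈ τ_X ✓.
Every preimage lies in τ_X, so f IS continuous.


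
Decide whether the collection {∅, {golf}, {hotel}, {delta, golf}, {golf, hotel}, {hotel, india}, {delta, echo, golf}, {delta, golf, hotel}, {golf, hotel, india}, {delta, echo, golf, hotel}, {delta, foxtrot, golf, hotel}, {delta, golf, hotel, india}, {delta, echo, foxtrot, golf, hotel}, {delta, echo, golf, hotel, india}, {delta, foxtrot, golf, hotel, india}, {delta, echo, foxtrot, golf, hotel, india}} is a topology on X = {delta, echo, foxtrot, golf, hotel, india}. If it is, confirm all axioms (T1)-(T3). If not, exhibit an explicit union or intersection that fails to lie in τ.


τ IS a topology on X.

Axiom (T1): ∅ ∈ τ? Yes; X ∈ τ? Yes.
Axiom (T2/T3): check pairwise unions and intersections of members of τ.
All pairwise intersections and unions checked — each lies in τ. Therefore τ satisfies (T1), (T2), (T3): it IS a topology on X.


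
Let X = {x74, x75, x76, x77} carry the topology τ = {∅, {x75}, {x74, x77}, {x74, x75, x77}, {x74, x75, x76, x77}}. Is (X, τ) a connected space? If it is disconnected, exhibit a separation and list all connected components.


(X, τ) is connected.

Find clopen sets (U ∈ τ with X ∖ U ∈ τ):
  U = ∅, X ∖ U = {x74, x75, x76, x77} — both open, so U is clopen.
  U = {x74, x75, x76, x77}, X ∖ U = ∅ — both open, so U is clopen.
Only trivial clopens (∅ and X) exist, so (X, τ) is connected.
Compute connected components by grouping points that agree on all clopens:
  component: {x74, x75, x76, x77}


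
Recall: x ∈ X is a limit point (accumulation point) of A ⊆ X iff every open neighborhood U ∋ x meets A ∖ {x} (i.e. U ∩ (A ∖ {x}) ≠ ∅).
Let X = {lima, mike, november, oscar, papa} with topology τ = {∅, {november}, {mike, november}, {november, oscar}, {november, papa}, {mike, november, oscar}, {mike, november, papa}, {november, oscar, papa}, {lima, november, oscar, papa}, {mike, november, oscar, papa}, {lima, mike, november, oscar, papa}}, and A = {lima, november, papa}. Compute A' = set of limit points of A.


A' = {lima, mike, oscar, papa}

For each x ∈ X, list the open sets U ∈ τ with x ∈ U, then check whether U ∩ (A ∖ {x}) ≠ ∅ for every such U.
  x = lima: opens ∋ x are {lima, november, oscar, papa}, {lima, mike, november, oscar, papa}; each meets A ∖ {lima}, so x IS a limit point.
  x = mike: opens ∋ x are {mike, november}, {mike, november, oscar}, {mike, november, papa}, {mike, november, oscar, papa}, {lima, mike, november, oscar, papa}; each meets A ∖ {mike}, so x IS a limit point.
  x = november: open {november} ∋ x has {november} ∩ (A ∖ {november}) = ∅, so x is NOT a limit point.
  x = oscar: opens ∋ x are {november, oscar}, {mike, november, oscar}, {november, oscar, papa}, {lima, november, oscar, papa}, {mike, november, oscar, papa}, {lima, mike, november, oscar, papa}; each meets A ∖ {oscar}, so x IS a limit point.
  x = papa: opens ∋ x are {november, papa}, {mike, november, papa}, {november, oscar, papa}, {lima, november, oscar, papa}, {mike, november, oscar, papa}, {lima, mike, november, oscar, papa}; each meets A ∖ {papa}, so x IS a limit point.
Collecting: A' = {lima, mike, oscar, papa}.


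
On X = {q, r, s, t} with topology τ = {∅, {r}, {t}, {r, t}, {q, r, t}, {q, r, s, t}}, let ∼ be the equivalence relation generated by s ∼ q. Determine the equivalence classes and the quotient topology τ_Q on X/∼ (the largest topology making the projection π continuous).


X/∼ = {[q=s], [r], [t]}; |τ_Q| = 5.

Equivalence classes: [q=s], [r], [t].
Quotient map π: X → X/∼ sends q ↦ [q=s], r ↦ [r], s ↦ [q=s], t ↦ [t].
For each subset V ⊆ X/∼, compute π^{-1}(V) ⊆ X and check whether π^{-1}(V) ∈ τ. V is open in τ_Q iff π^{-1}(V) ∈ τ.
  V = {}: π^{-1}(V) = ∅ ∈ τ ✓.
  V = {[q=s]}: π^{-1}(V) = {q, s} ∉ τ ✗.
  V = {[r]}: π^{-1}(V) = {r} ∈ τ ✓.
  V = {[q=s], [r]}: π^{-1}(V) = {q, r, s} ∉ τ ✗.
  V = {[t]}: π^{-1}(V) = {t} ∈ τ ✓.
  V = {[q=s], [t]}: π^{-1}(V) = {q, s, t} ∉ τ ✗.
  V = {[r], [t]}: π^{-1}(V) = {r, t} ∈ τ ✓.
  V = {[q=s], [r], [t]}: π^{-1}(V) = {q, r, s, t} ∈ τ ✓.
Open sets in the quotient: τ_Q = {{}, {[r]}, {[t]}, {[r], [t]}, {[q=s], [r], [t]}} (5 elements).


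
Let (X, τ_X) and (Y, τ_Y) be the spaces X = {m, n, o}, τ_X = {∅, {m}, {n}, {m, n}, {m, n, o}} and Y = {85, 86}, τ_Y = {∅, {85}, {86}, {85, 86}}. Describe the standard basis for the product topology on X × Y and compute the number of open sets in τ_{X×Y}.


Basis B = {∅ × ∅, {m} × {85}, {m} × {86}, {n} × {85}, {n} × {86}, {m} × {85, 86}, {m, n} × {85}, {m, n} × {86}, {n} × {85, 86}, {m, n, o} × {85}, {m, n, o} × {86}, {m, n} × {85, 86}, {m, n, o} × {85, 86}}; |τ_{X×Y}| = 25.

Enumerate products U × V with U ∈ τ_X, V ∈ τ_Y (deduplicated):
  ∅ × ∅ = {} (∅)
  {m} × {85} = {(m,85)}
  {m} × {86} = {(m,86)}
  {n} × {85} = {(n,85)}
  {n} × {86} = {(n,86)}
  {m} × {85, 86} = {(m,85), (m,86)}
  {m, n} × {85} = {(m,85), (n,85)}
  {m, n} × {86} = {(m,86), (n,86)}
  {n} × {85, 86} = {(n,85), (n,86)}
  {m, n, o} × {85} = {(m,85), (n,85), (o,85)}
  {m, n, o} × {86} = {(m,86), (n,86), (o,86)}
  {m, n} × {85, 86} = {(m,85), (m,86), (n,85), (n,86)}
  {m, n, o} × {85, 86} = {(m,85), (m,86), (n,85), (n,86), (o,85), (o,86)}
These 13 distinct sets form the basis B.
Close under arbitrary unions to get τ_{X×Y}; counting gives |τ_{X×Y}| = 25.


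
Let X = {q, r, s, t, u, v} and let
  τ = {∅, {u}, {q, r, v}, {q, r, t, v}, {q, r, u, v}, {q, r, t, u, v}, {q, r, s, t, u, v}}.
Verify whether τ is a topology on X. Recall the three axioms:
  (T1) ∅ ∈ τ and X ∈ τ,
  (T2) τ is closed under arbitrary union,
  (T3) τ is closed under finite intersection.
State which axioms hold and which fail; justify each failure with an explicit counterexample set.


τ IS a topology on X.

Axiom (T1): ∅ ∈ τ? Yes; X ∈ τ? Yes.
Axiom (T2/T3): check pairwise unions and intersections of members of τ.
All pairwise intersections and unions checked — each lies in τ. Therefore τ satisfies (T1), (T2), (T3): it IS a topology on X.


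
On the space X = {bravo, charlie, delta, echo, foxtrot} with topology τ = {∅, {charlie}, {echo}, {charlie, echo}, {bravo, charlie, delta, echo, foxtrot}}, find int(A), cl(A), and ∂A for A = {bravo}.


int(A) = ∅, cl(A) = {bravo, delta, foxtrot}, ∂A = {bravo, delta, foxtrot}.

Closed sets in (X, τ) are complements of opens:
  closed(X, τ) = {∅, {bravo, delta, foxtrot}, {bravo, charlie, delta, foxtrot}, {bravo, delta, echo, foxtrot}, {bravo, charlie, delta, echo, foxtrot}}.
int(A) = ⋃ {U ∈ τ : U ⊆ A}. Opens contained in A: ∅.
Taking the union of these: int(A) = ∅.
cl(A) = ⋂ {C closed : A ⊆ C}. Closed sets containing A: {bravo, delta, foxtrot}, {bravo, charlie, delta, foxtrot}, {bravo, delta, echo, foxtrot}, {bravo, charlie, delta, echo, foxtrot}.
Intersecting these: cl(A) = {bravo, delta, foxtrot}.
∂A = cl(A) ∖ int(A) = {bravo, delta, foxtrot} ∖ ∅ = {bravo, delta, foxtrot}.


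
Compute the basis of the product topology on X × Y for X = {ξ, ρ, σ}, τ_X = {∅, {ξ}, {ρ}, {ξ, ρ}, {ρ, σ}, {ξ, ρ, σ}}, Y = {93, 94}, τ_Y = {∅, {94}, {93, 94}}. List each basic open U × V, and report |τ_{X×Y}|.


Basis B = {∅ × ∅, {ξ} × {94}, {ρ} × {94}, {ξ} × {93, 94}, {ξ, ρ} × {94}, {ρ} × {93, 94}, {ρ, σ} × {94}, {ξ, ρ, σ} × {94}, {ξ, ρ} × {93, 94}, {ρ, σ} × {93, 94}, {ξ, ρ, σ} × {93, 94}}; |τ_{X×Y}| = 18.

Enumerate products U × V with U ∈ τ_X, V ∈ τ_Y (deduplicated):
  ∅ × ∅ = {} (∅)
  {ξ} × {94} = {(ξ,94)}
  {ρ} × {94} = {(ρ,94)}
  {ξ} × {93, 94} = {(ξ,93), (ξ,94)}
  {ξ, ρ} × {94} = {(ξ,94), (ρ,94)}
  {ρ} × {93, 94} = {(ρ,93), (ρ,94)}
  {ρ, σ} × {94} = {(ρ,94), (σ,94)}
  {ξ, ρ, σ} × {94} = {(ξ,94), (ρ,94), (σ,94)}
  {ξ, ρ} × {93, 94} = {(ξ,93), (ξ,94), (ρ,93), (ρ,94)}
  {ρ, σ} × {93, 94} = {(ρ,93), (ρ,94), (σ,93), (σ,94)}
  {ξ, ρ, σ} × {93, 94} = {(ξ,93), (ξ,94), (ρ,93), (ρ,94), (σ,93), (σ,94)}
These 11 distinct sets form the basis B.
Close under arbitrary unions to get τ_{X×Y}; counting gives |τ_{X×Y}| = 18.


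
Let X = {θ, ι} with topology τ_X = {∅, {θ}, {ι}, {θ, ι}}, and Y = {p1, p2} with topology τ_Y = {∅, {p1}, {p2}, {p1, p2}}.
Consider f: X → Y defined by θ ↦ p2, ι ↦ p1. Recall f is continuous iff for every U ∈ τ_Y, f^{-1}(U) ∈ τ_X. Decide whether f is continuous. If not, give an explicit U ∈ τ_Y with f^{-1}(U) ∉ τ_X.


f IS continuous.

Compute f^{-1}(U) for each U ∈ τ_Y:
  U = ∅: f^{-1}(U) = ∅ ∈ τ_X ✓.
  U = {p1}: f^{-1}(U) = {ι} ∈ τ_X ✓.
  U = {p2}: f^{-1}(U) = {θ} ∈ τ_X ✓.
  U = {p1, p2}: f^{-1}(U) = {θ, ι} ∈ τ_X ✓.
Every preimage lies in τ_X, so f IS continuous.


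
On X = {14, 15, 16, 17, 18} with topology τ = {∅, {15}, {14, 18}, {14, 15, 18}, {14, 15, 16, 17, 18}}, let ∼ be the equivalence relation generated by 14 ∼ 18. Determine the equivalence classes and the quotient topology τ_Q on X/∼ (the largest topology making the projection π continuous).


X/∼ = {[14=18], [15], [16], [17]}; |τ_Q| = 5.

Equivalence classes: [14=18], [15], [16], [17].
Quotient map π: X → X/∼ sends 14 ↦ [14=18], 15 ↦ [15], 16 ↦ [16], 17 ↦ [17], 18 ↦ [14=18].
For each subset V ⊆ X/∼, compute π^{-1}(V) ⊆ X and check whether π^{-1}(V) ∈ τ. V is open in τ_Q iff π^{-1}(V) ∈ τ.
  V = {}: π^{-1}(V) = ∅ ∈ τ ✓.
  V = {[14=18]}: π^{-1}(V) = {14, 18} ∈ τ ✓.
  V = {[15]}: π^{-1}(V) = {15} ∈ τ ✓.
  V = {[14=18], [15]}: π^{-1}(V) = {14, 15, 18} ∈ τ ✓.
  V = {[16]}: π^{-1}(V) = {16} ∉ τ ✗.
  V = {[14=18], [16]}: π^{-1}(V) = {14, 16, 18} ∉ τ ✗.
  V = {[15], [16]}: π^{-1}(V) = {15, 16} ∉ τ ✗.
  V = {[14=18], [15], [16]}: π^{-1}(V) = {14, 15, 16, 18} ∉ τ ✗.
  V = {[17]}: π^{-1}(V) = {17} ∉ τ ✗.
  V = {[14=18], [17]}: π^{-1}(V) = {14, 17, 18} ∉ τ ✗.
  V = {[15], [17]}: π^{-1}(V) = {15, 17} ∉ τ ✗.
  V = {[14=18], [15], [17]}: π^{-1}(V) = {14, 15, 17, 18} ∉ τ ✗.
  V = {[16], [17]}: π^{-1}(V) = {16, 17} ∉ τ ✗.
  V = {[14=18], [16], [17]}: π^{-1}(V) = {14, 16, 17, 18} ∉ τ ✗.
  V = {[15], [16], [17]}: π^{-1}(V) = {15, 16, 17} ∉ τ ✗.
  V = {[14=18], [15], [16], [17]}: π^{-1}(V) = {14, 15, 16, 17, 18} ∈ τ ✓.
Open sets in the quotient: τ_Q = {{}, {[14=18]}, {[15]}, {[14=18], [15]}, {[14=18], [15], [16], [17]}} (5 elements).


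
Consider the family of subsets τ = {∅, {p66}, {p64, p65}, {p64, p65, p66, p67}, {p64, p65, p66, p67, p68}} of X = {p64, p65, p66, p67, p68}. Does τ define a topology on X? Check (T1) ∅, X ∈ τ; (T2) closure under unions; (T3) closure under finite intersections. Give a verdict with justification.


τ is NOT a topology on X.

Axiom (T1): ∅ ∈ τ? Yes; X ∈ τ? Yes.
Axiom (T2/T3): check pairwise unions and intersections of members of τ.
Counterexample for (T2): {p66} ∪ {p64, p65} = {p64, p65, p66} ∉ τ. Therefore τ is NOT a topology.


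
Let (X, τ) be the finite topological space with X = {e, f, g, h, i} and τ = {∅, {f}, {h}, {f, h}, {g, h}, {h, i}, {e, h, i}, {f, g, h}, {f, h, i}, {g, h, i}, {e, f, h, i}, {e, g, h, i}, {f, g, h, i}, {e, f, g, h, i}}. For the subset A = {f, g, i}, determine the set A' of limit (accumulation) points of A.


A' = {e}

For each x ∈ X, list the open sets U ∈ τ with x ∈ U, then check whether U ∩ (A ∖ {x}) ≠ ∅ for every such U.
  x = e: opens ∋ x are {e, h, i}, {e, f, h, i}, {e, g, h, i}, {e, f, g, h, i}; each meets A ∖ {e}, so x IS a limit point.
  x = f: open {f} ∋ x has {f} ∩ (A ∖ {f}) = ∅, so x is NOT a limit point.
  x = g: open {g, h} ∋ x has {g, h} ∩ (A ∖ {g}) = ∅, so x is NOT a limit point.
  x = h: open {h} ∋ x has {h} ∩ (A ∖ {h}) = ∅, so x is NOT a limit point.
  x = i: open {h, i} ∋ x has {h, i} ∩ (A ∖ {i}) = ∅, so x is NOT a limit point.
Collecting: A' = {e}.


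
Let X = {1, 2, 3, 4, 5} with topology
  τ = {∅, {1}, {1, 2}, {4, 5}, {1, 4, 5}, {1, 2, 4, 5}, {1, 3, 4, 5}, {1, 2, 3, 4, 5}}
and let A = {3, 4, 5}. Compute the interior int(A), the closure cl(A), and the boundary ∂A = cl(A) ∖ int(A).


int(A) = {4, 5}, cl(A) = {3, 4, 5}, ∂A = {3}.

Closed sets in (X, τ) are complements of opens:
  closed(X, τ) = {∅, {2}, {3}, {2, 3}, {1, 2, 3}, {3, 4, 5}, {2, 3, 4, 5}, {1, 2, 3, 4, 5}}.
int(A) = ⋃ {U ∈ τ : U ⊆ A}. Opens contained in A: ∅, {4, 5}.
Taking the union of these: int(A) = {4, 5}.
cl(A) = ⋂ {C closed : A ⊆ C}. Closed sets containing A: {3, 4, 5}, {2, 3, 4, 5}, {1, 2, 3, 4, 5}.
Intersecting these: cl(A) = {3, 4, 5}.
∂A = cl(A) ∖ int(A) = {3, 4, 5} ∖ {4, 5} = {3}.


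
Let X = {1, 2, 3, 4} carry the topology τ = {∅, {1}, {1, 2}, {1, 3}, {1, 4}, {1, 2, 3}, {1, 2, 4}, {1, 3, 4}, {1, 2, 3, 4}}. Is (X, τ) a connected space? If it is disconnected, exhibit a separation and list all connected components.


(X, τ) is connected.

Find clopen sets (U ∈ τ with X ∖ U ∈ τ):
  U = ∅, X ∖ U = {1, 2, 3, 4} — both open, so U is clopen.
  U = {1, 2, 3, 4}, X ∖ U = ∅ — both open, so U is clopen.
Only trivial clopens (∅ and X) exist, so (X, τ) is connected.
Compute connected components by grouping points that agree on all clopens:
  component: {1, 2, 3, 4}


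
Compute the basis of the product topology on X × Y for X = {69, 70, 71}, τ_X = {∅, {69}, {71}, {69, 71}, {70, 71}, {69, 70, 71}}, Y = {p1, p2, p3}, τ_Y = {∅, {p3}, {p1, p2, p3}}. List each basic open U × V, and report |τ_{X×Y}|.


Basis B = {∅ × ∅, {69} × {p3}, {71} × {p3}, {69, 71} × {p3}, {70, 71} × {p3}, {69} × {p1, p2, p3}, {69, 70, 71} × {p3}, {71} × {p1, p2, p3}, {69, 71} × {p1, p2, p3}, {70, 71} × {p1, p2, p3}, {69, 70, 71} × {p1, p2, p3}}; |τ_{X×Y}| = 18.

Enumerate products U × V with U ∈ τ_X, V ∈ τ_Y (deduplicated):
  ∅ × ∅ = {} (∅)
  {69} × {p3} = {(69,p3)}
  {71} × {p3} = {(71,p3)}
  {69, 71} × {p3} = {(69,p3), (71,p3)}
  {70, 71} × {p3} = {(70,p3), (71,p3)}
  {69} × {p1, p2, p3} = {(69,p1), (69,p2), (69,p3)}
  {69, 70, 71} × {p3} = {(69,p3), (70,p3), (71,p3)}
  {71} × {p1, p2, p3} = {(71,p1), (71,p2), (71,p3)}
  {69, 71} × {p1, p2, p3} = {(69,p1), (69,p2), (69,p3), (71,p1), (71,p2), (71,p3)}
  {70, 71} × {p1, p2, p3} = {(70,p1), (70,p2), (70,p3), (71,p1), (71,p2), (71,p3)}
  {69, 70, 71} × {p1, p2, p3} = {(69,p1), (69,p2), (69,p3), (70,p1), (70,p2), (70,p3), (71,p1), (71,p2), (71,p3)}
These 11 distinct sets form the basis B.
Close under arbitrary unions to get τ_{X×Y}; counting gives |τ_{X×Y}| = 18.


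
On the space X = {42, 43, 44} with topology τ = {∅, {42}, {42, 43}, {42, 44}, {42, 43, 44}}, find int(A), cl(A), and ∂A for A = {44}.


int(A) = ∅, cl(A) = {44}, ∂A = {44}.

Closed sets in (X, τ) are complements of opens:
  closed(X, τ) = {∅, {43}, {44}, {43, 44}, {42, 43, 44}}.
int(A) = ⋃ {U ∈ τ : U ⊆ A}. Opens contained in A: ∅.
Taking the union of these: int(A) = ∅.
cl(A) = ⋂ {C closed : A ⊆ C}. Closed sets containing A: {44}, {43, 44}, {42, 43, 44}.
Intersecting these: cl(A) = {44}.
∂A = cl(A) ∖ int(A) = {44} ∖ ∅ = {44}.


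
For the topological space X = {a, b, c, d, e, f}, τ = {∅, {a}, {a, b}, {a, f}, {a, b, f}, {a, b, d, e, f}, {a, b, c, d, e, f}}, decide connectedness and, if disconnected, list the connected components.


(X, τ) is connected.

Find clopen sets (U ∈ τ with X ∖ U ∈ τ):
  U = ∅, X ∖ U = {a, b, c, d, e, f} — both open, so U is clopen.
  U = {a, b, c, d, e, f}, X ∖ U = ∅ — both open, so U is clopen.
Only trivial clopens (∅ and X) exist, so (X, τ) is connected.
Compute connected components by grouping points that agree on all clopens:
  component: {a, b, c, d, e, f}


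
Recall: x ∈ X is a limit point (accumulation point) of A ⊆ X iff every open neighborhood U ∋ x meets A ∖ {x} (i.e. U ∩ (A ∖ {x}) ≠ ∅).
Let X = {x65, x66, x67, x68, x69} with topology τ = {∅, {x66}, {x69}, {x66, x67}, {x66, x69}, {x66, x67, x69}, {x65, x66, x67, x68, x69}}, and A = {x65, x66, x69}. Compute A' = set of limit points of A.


A' = {x65, x67, x68}

For each x ∈ X, list the open sets U ∈ τ with x ∈ U, then check whether U ∩ (A ∖ {x}) ≠ ∅ for every such U.
  x = x65: opens ∋ x are {x65, x66, x67, x68, x69}; each meets A ∖ {x65}, so x IS a limit point.
  x = x66: open {x66} ∋ x has {x66} ∩ (A ∖ {x66}) = ∅, so x is NOT a limit point.
  x = x67: opens ∋ x are {x66, x67}, {x66, x67, x69}, {x65, x66, x67, x68, x69}; each meets A ∖ {x67}, so x IS a limit point.
  x = x68: opens ∋ x are {x65, x66, x67, x68, x69}; each meets A ∖ {x68}, so x IS a limit point.
  x = x69: open {x69} ∋ x has {x69} ∩ (A ∖ {x69}) = ∅, so x is NOT a limit point.
Collecting: A' = {x65, x67, x68}.


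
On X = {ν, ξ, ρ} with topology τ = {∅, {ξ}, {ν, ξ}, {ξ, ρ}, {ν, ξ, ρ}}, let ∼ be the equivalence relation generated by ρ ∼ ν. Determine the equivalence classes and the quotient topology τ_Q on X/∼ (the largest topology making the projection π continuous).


X/∼ = {[ν=ρ], [ξ]}; |τ_Q| = 3.

Equivalence classes: [ν=ρ], [ξ].
Quotient map π: X → X/∼ sends ν ↦ [ν=ρ], ξ ↦ [ξ], ρ ↦ [ν=ρ].
For each subset V ⊆ X/∼, compute π^{-1}(V) ⊆ X and check whether π^{-1}(V) ∈ τ. V is open in τ_Q iff π^{-1}(V) ∈ τ.
  V = {}: π^{-1}(V) = ∅ ∈ τ ✓.
  V = {[ν=ρ]}: π^{-1}(V) = {ν, ρ} ∉ τ ✗.
  V = {[ξ]}: π^{-1}(V) = {ξ} ∈ τ ✓.
  V = {[ν=ρ], [ξ]}: π^{-1}(V) = {ν, ξ, ρ} ∈ τ ✓.
Open sets in the quotient: τ_Q = {{}, {[ξ]}, {[ν=ρ], [ξ]}} (3 elements).


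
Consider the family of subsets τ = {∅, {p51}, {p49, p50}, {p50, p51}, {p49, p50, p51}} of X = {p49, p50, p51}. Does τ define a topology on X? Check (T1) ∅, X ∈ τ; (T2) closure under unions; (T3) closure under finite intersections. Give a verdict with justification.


τ is NOT a topology on X.

Axiom (T1): ∅ ∈ τ? Yes; X ∈ τ? Yes.
Axiom (T2/T3): check pairwise unions and intersections of members of τ.
Counterexample for (T3): {p49, p50} ∩ {p50, p51} = {p50} ∉ τ. Therefore τ is NOT a topology.


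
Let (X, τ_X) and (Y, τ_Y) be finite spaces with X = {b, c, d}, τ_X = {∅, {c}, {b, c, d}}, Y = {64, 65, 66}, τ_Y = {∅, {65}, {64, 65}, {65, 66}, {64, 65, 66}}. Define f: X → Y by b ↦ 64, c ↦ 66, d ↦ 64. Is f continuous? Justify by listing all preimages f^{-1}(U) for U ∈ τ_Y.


f is NOT continuous.

Compute f^{-1}(U) for each U ∈ τ_Y:
  U = ∅: f^{-1}(U) = ∅ ∈ τ_X ✓.
  U = {65}: f^{-1}(U) = ∅ ∈ τ_X ✓.
  U = {64, 65}: f^{-1}(U) = {b, d} ∉ τ_X ✗.
  U = {65, 66}: f^{-1}(U) = {c} ∈ τ_X ✓.
  U = {64, 65, 66}: f^{-1}(U) = {b, c, d} ∈ τ_X ✓.
Found U = {64, 65} with f^{-1}(U) = {b, d} not in τ_X. Therefore f is NOT continuous.


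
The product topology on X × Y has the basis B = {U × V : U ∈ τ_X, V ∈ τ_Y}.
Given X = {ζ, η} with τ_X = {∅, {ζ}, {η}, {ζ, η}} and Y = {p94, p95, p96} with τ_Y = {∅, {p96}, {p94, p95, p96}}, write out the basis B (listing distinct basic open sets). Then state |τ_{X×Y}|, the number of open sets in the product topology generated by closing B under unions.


Basis B = {∅ × ∅, {ζ} × {p96}, {η} × {p96}, {ζ, η} × {p96}, {ζ} × {p94, p95, p96}, {η} × {p94, p95, p96}, {ζ, η} × {p94, p95, p96}}; |τ_{X×Y}| = 9.

Enumerate products U × V with U ∈ τ_X, V ∈ τ_Y (deduplicated):
  ∅ × ∅ = {} (∅)
  {ζ} × {p96} = {(ζ,p96)}
  {η} × {p96} = {(η,p96)}
  {ζ, η} × {p96} = {(ζ,p96), (η,p96)}
  {ζ} × {p94, p95, p96} = {(ζ,p94), (ζ,p95), (ζ,p96)}
  {η} × {p94, p95, p96} = {(η,p94), (η,p95), (η,p96)}
  {ζ, η} × {p94, p95, p96} = {(ζ,p94), (ζ,p95), (ζ,p96), (η,p94), (η,p95), (η,p96)}
These 7 distinct sets form the basis B.
Close under arbitrary unions to get τ_{X×Y}; counting gives |τ_{X×Y}| = 9.


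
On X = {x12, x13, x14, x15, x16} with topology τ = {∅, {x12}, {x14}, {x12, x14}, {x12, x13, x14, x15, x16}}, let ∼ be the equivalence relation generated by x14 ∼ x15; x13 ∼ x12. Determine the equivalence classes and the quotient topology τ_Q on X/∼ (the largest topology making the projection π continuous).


X/∼ = {[x12=x13], [x14=x15], [x16]}; |τ_Q| = 2.

Equivalence classes: [x12=x13], [x14=x15], [x16].
Quotient map π: X → X/∼ sends x12 ↦ [x12=x13], x13 ↦ [x12=x13], x14 ↦ [x14=x15], x15 ↦ [x14=x15], x16 ↦ [x16].
For each subset V ⊆ X/∼, compute π^{-1}(V) ⊆ X and check whether π^{-1}(V) ∈ τ. V is open in τ_Q iff π^{-1}(V) ∈ τ.
  V = {}: π^{-1}(V) = ∅ ∈ τ ✓.
  V = {[x12=x13]}: π^{-1}(V) = {x12, x13} ∉ τ ✗.
  V = {[x14=x15]}: π^{-1}(V) = {x14, x15} ∉ τ ✗.
  V = {[x12=x13], [x14=x15]}: π^{-1}(V) = {x12, x13, x14, x15} ∉ τ ✗.
  V = {[x16]}: π^{-1}(V) = {x16} ∉ τ ✗.
  V = {[x12=x13], [x16]}: π^{-1}(V) = {x12, x13, x16} ∉ τ ✗.
  V = {[x14=x15], [x16]}: π^{-1}(V) = {x14, x15, x16} ∉ τ ✗.
  V = {[x12=x13], [x14=x15], [x16]}: π^{-1}(V) = {x12, x13, x14, x15, x16} ∈ τ ✓.
Open sets in the quotient: τ_Q = {{}, {[x12=x13], [x14=x15], [x16]}} (2 elements).


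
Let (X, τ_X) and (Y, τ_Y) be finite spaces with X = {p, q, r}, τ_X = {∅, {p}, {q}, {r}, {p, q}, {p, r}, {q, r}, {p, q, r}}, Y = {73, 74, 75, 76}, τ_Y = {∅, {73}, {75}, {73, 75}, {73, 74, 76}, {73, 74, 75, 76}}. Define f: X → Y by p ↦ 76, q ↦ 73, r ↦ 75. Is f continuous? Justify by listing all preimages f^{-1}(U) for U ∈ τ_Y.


f IS continuous.

Compute f^{-1}(U) for each U ∈ τ_Y:
  U = ∅: f^{-1}(U) = ∅ ∈ τ_X ✓.
  U = {73}: f^{-1}(U) = {q} ∈ τ_X ✓.
  U = {75}: f^{-1}(U) = {r} ∈ τ_X ✓.
  U = {73, 75}: f^{-1}(U) = {q, r} ∈ τ_X ✓.
  U = {73, 74, 76}: f^{-1}(U) = {p, q} ∈ τ_X ✓.
  U = {73, 74, 75, 76}: f^{-1}(U) = {p, q, r} ∈ τ_X ✓.
Every preimage lies in τ_X, so f IS continuous.


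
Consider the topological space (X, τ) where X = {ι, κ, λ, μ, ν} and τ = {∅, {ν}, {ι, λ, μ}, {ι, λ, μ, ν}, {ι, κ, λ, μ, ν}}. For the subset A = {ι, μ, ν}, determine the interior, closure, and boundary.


int(A) = {ν}, cl(A) = {ι, κ, λ, μ, ν}, ∂A = {ι, κ, λ, μ}.

Closed sets in (X, τ) are complements of opens:
  closed(X, τ) = {∅, {κ}, {κ, ν}, {ι, κ, λ, μ}, {ι, κ, λ, μ, ν}}.
int(A) = ⋃ {U ∈ τ : U ⊆ A}. Opens contained in A: ∅, {ν}.
Taking the union of these: int(A) = {ν}.
cl(A) = ⋂ {C closed : A ⊆ C}. Closed sets containing A: {ι, κ, λ, μ, ν}.
Intersecting these: cl(A) = {ι, κ, λ, μ, ν}.
∂A = cl(A) ∖ int(A) = {ι, κ, λ, μ, ν} ∖ {ν} = {ι, κ, λ, μ}.


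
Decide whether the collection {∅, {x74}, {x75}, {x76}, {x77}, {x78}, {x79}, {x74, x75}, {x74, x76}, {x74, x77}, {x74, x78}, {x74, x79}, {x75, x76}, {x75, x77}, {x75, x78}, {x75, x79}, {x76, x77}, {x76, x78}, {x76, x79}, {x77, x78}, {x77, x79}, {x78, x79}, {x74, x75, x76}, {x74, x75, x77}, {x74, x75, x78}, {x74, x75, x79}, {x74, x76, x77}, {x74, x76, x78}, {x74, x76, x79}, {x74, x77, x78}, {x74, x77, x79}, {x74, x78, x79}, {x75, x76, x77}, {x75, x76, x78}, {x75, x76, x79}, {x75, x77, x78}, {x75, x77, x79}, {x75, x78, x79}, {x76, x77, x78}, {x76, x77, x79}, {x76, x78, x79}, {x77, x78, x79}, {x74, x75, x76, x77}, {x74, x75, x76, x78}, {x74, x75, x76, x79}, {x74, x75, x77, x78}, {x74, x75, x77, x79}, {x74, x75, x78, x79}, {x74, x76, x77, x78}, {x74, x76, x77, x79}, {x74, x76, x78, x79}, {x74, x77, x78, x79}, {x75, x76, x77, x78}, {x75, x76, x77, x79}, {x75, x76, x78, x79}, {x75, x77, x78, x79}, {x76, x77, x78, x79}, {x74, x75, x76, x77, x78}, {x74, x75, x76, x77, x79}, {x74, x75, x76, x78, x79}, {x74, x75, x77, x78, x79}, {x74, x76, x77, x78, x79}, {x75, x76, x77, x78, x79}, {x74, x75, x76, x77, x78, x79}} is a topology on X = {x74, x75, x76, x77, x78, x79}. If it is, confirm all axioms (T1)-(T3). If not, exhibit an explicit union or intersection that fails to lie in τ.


τ IS a topology on X.

Axiom (T1): ∅ ∈ τ? Yes; X ∈ τ? Yes.
Axiom (T2/T3): check pairwise unions and intersections of members of τ.
All pairwise intersections and unions checked — each lies in τ. Therefore τ satisfies (T1), (T2), (T3): it IS a topology on X.


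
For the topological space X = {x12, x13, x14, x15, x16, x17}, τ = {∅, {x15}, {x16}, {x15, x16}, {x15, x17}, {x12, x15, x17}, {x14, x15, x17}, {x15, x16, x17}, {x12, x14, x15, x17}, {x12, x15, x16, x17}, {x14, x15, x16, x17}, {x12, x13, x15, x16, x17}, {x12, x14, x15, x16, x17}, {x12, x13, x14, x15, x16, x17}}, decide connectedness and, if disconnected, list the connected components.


(X, τ) is connected.

Find clopen sets (U ∈ τ with X ∖ U ∈ τ):
  U = ∅, X ∖ U = {x12, x13, x14, x15, x16, x17} — both open, so U is clopen.
  U = {x12, x13, x14, x15, x16, x17}, X ∖ U = ∅ — both open, so U is clopen.
Only trivial clopens (∅ and X) exist, so (X, τ) is connected.
Compute connected components by grouping points that agree on all clopens:
  component: {x12, x13, x14, x15, x16, x17}


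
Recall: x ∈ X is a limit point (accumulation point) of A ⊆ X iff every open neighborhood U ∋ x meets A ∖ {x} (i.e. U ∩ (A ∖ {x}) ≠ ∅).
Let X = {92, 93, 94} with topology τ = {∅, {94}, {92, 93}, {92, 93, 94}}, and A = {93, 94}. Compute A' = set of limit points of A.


A' = {92}

For each x ∈ X, list the open sets U ∈ τ with x ∈ U, then check whether U ∩ (A ∖ {x}) ≠ ∅ for every such U.
  x = 92: opens ∋ x are {92, 93}, {92, 93, 94}; each meets A ∖ {92}, so x IS a limit point.
  x = 93: open {92, 93} ∋ x has {92, 93} ∩ (A ∖ {93}) = ∅, so x is NOT a limit point.
  x = 94: open {94} ∋ x has {94} ∩ (A ∖ {94}) = ∅, so x is NOT a limit point.
Collecting: A' = {92}.


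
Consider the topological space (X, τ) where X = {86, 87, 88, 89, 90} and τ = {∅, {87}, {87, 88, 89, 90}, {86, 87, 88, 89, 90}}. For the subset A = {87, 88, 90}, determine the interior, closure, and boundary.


int(A) = {87}, cl(A) = {86, 87, 88, 89, 90}, ∂A = {86, 88, 89, 90}.

Closed sets in (X, τ) are complements of opens:
  closed(X, τ) = {∅, {86}, {86, 88, 89, 90}, {86, 87, 88, 89, 90}}.
int(A) = ⋃ {U ∈ τ : U ⊆ A}. Opens contained in A: ∅, {87}.
Taking the union of these: int(A) = {87}.
cl(A) = ⋂ {C closed : A ⊆ C}. Closed sets containing A: {86, 87, 88, 89, 90}.
Intersecting these: cl(A) = {86, 87, 88, 89, 90}.
∂A = cl(A) ∖ int(A) = {86, 87, 88, 89, 90} ∖ {87} = {86, 88, 89, 90}.


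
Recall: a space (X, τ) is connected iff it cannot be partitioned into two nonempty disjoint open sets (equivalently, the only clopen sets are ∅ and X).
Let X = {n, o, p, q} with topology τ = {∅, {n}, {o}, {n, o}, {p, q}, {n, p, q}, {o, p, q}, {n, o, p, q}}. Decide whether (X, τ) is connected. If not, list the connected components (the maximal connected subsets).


(X, τ) is disconnected; components = [{n}, {o}, {p, q}].

Find clopen sets (U ∈ τ with X ∖ U ∈ τ):
  U = ∅, X ∖ U = {n, o, p, q} — both open, so U is clopen.
  U = {n}, X ∖ U = {o, p, q} — both open, so U is clopen.
  U = {o}, X ∖ U = {n, p, q} — both open, so U is clopen.
  U = {n, o}, X ∖ U = {p, q} — both open, so U is clopen.
  U = {p, q}, X ∖ U = {n, o} — both open, so U is clopen.
  U = {n, p, q}, X ∖ U = {o} — both open, so U is clopen.
  U = {o, p, q}, X ∖ U = {n} — both open, so U is clopen.
  U = {n, o, p, q}, X ∖ U = ∅ — both open, so U is clopen.
Nontrivial clopen(s) exist: e.g. {n}. So (X, τ) is disconnected.
Compute connected components by grouping points that agree on all clopens:
  component: {n}
  component: {o}
  component: {p, q}


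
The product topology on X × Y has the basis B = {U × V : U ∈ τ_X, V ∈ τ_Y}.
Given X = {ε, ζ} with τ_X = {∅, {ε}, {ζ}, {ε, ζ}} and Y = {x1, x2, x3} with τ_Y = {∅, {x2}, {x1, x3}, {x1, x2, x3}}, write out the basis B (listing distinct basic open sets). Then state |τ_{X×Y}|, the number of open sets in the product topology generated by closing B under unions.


Basis B = {∅ × ∅, {ε} × {x2}, {ζ} × {x2}, {ε} × {x1, x3}, {ε, ζ} × {x2}, {ζ} × {x1, x3}, {ε} × {x1, x2, x3}, {ζ} × {x1, x2, x3}, {ε, ζ} × {x1, x3}, {ε, ζ} × {x1, x2, x3}}; |τ_{X×Y}| = 16.

Enumerate products U × V with U ∈ τ_X, V ∈ τ_Y (deduplicated):
  ∅ × ∅ = {} (∅)
  {ε} × {x2} = {(ε,x2)}
  {ζ} × {x2} = {(ζ,x2)}
  {ε} × {x1, x3} = {(ε,x1), (ε,x3)}
  {ε, ζ} × {x2} = {(ε,x2), (ζ,x2)}
  {ζ} × {x1, x3} = {(ζ,x1), (ζ,x3)}
  {ε} × {x1, x2, x3} = {(ε,x1), (ε,x2), (ε,x3)}
  {ζ} × {x1, x2, x3} = {(ζ,x1), (ζ,x2), (ζ,x3)}
  {ε, ζ} × {x1, x3} = {(ε,x1), (ε,x3), (ζ,x1), (ζ,x3)}
  {ε, ζ} × {x1, x2, x3} = {(ε,x1), (ε,x2), (ε,x3), (ζ,x1), (ζ,x2), (ζ,x3)}
These 10 distinct sets form the basis B.
Close under arbitrary unions to get τ_{X×Y}; counting gives |τ_{X×Y}| = 16.


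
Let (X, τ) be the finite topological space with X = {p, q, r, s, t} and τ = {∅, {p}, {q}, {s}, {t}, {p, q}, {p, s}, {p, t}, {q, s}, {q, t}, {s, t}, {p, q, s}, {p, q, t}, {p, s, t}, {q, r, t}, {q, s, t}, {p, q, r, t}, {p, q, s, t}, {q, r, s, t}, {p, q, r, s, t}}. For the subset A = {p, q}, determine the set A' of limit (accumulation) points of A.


A' = {r}

For each x ∈ X, list the open sets U ∈ τ with x ∈ U, then check whether U ∩ (A ∖ {x}) ≠ ∅ for every such U.
  x = p: open {p} ∋ x has {p} ∩ (A ∖ {p}) = ∅, so x is NOT a limit point.
  x = q: open {q} ∋ x has {q} ∩ (A ∖ {q}) = ∅, so x is NOT a limit point.
  x = r: opens ∋ x are {q, r, t}, {p, q, r, t}, {q, r, s, t}, {p, q, r, s, t}; each meets A ∖ {r}, so x IS a limit point.
  x = s: open {s} ∋ x has {s} ∩ (A ∖ {s}) = ∅, so x is NOT a limit point.
  x = t: open {t} ∋ x has {t} ∩ (A ∖ {t}) = ∅, so x is NOT a limit point.
Collecting: A' = {r}.


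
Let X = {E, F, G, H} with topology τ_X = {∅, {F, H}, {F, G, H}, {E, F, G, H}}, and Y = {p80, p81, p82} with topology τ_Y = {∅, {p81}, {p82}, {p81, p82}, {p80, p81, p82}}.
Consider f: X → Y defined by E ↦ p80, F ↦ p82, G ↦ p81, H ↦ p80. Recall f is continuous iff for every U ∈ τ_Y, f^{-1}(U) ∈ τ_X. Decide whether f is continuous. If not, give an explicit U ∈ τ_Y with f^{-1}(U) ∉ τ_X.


f is NOT continuous.

Compute f^{-1}(U) for each U ∈ τ_Y:
  U = ∅: f^{-1}(U) = ∅ ∈ τ_X ✓.
  U = {p81}: f^{-1}(U) = {G} ∉ τ_X ✗.
  U = {p82}: f^{-1}(U) = {F} ∉ τ_X ✗.
  U = {p81, p82}: f^{-1}(U) = {F, G} ∉ τ_X ✗.
  U = {p80, p81, p82}: f^{-1}(U) = {E, F, G, H} ∈ τ_X ✓.
Found U = {p81} with f^{-1}(U) = {G} not in τ_X. Therefore f is NOT continuous.


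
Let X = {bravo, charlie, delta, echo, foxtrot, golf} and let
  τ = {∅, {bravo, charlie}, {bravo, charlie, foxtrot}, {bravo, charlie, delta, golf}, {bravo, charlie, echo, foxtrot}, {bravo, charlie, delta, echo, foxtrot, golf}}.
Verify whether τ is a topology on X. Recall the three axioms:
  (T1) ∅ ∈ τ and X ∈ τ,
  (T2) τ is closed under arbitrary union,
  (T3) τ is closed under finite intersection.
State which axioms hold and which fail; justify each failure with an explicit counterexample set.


τ is NOT a topology on X.

Axiom (T1): ∅ ∈ τ? Yes; X ∈ τ? Yes.
Axiom (T2/T3): check pairwise unions and intersections of members of τ.
Counterexample for (T2): {bravo, charlie, foxtrot} ∪ {bravo, charlie, delta, golf} = {bravo, charlie, delta, foxtrot, golf} ∉ τ. Therefore τ is NOT a topology.


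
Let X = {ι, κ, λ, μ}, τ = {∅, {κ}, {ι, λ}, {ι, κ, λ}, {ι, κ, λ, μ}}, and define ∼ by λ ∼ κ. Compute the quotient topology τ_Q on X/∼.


X/∼ = {[ι], [κ=λ], [μ]}; |τ_Q| = 3.

Equivalence classes: [ι], [κ=λ], [μ].
Quotient map π: X → X/∼ sends ι ↦ [ι], κ ↦ [κ=λ], λ ↦ [κ=λ], μ ↦ [μ].
For each subset V ⊆ X/∼, compute π^{-1}(V) ⊆ X and check whether π^{-1}(V) ∈ τ. V is open in τ_Q iff π^{-1}(V) ∈ τ.
  V = {}: π^{-1}(V) = ∅ ∈ τ ✓.
  V = {[ι]}: π^{-1}(V) = {ι} ∉ τ ✗.
  V = {[κ=λ]}: π^{-1}(V) = {κ, λ} ∉ τ ✗.
  V = {[ι], [κ=λ]}: π^{-1}(V) = {ι, κ, λ} ∈ τ ✓.
  V = {[μ]}: π^{-1}(V) = {μ} ∉ τ ✗.
  V = {[ι], [μ]}: π^{-1}(V) = {ι, μ} ∉ τ ✗.
  V = {[κ=λ], [μ]}: π^{-1}(V) = {κ, λ, μ} ∉ τ ✗.
  V = {[ι], [κ=λ], [μ]}: π^{-1}(V) = {ι, κ, λ, μ} ∈ τ ✓.
Open sets in the quotient: τ_Q = {{}, {[ι], [κ=λ]}, {[ι], [κ=λ], [μ]}} (3 elements).


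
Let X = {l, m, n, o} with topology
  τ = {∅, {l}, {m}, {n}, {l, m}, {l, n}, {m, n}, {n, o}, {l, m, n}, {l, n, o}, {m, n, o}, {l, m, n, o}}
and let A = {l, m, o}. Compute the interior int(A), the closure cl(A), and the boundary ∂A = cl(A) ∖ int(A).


int(A) = {l, m}, cl(A) = {l, m, o}, ∂A = {o}.

Closed sets in (X, τ) are complements of opens:
  closed(X, τ) = {∅, {l}, {m}, {o}, {l, m}, {l, o}, {m, o}, {n, o}, {l, m, o}, {l, n, o}, {m, n, o}, {l, m, n, o}}.
int(A) = ⋃ {U ∈ τ : U ⊆ A}. Opens contained in A: ∅, {l}, {m}, {l, m}.
Taking the union of these: int(A) = {l, m}.
cl(A) = ⋂ {C closed : A ⊆ C}. Closed sets containing A: {l, m, o}, {l, m, n, o}.
Intersecting these: cl(A) = {l, m, o}.
∂A = cl(A) ∖ int(A) = {l, m, o} ∖ {l, m} = {o}.


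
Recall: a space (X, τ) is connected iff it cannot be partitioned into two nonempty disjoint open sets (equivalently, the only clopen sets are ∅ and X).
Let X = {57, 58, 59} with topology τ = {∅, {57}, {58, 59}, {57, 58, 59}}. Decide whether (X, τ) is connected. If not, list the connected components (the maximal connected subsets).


(X, τ) is disconnected; components = [{57}, {58, 59}].

Find clopen sets (U ∈ τ with X ∖ U ∈ τ):
  U = ∅, X ∖ U = {57, 58, 59} — both open, so U is clopen.
  U = {57}, X ∖ U = {58, 59} — both open, so U is clopen.
  U = {58, 59}, X ∖ U = {57} — both open, so U is clopen.
  U = {57, 58, 59}, X ∖ U = ∅ — both open, so U is clopen.
Nontrivial clopen(s) exist: e.g. {58, 59}. So (X, τ) is disconnected.
Compute connected components by grouping points that agree on all clopens:
  component: {57}
  component: {58, 59}


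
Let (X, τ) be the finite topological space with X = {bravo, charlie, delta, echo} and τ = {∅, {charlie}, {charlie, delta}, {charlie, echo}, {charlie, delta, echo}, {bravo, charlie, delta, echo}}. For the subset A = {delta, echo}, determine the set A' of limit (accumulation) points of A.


A' = {bravo}

For each x ∈ X, list the open sets U ∈ τ with x ∈ U, then check whether U ∩ (A ∖ {x}) ≠ ∅ for every such U.
  x = bravo: opens ∋ x are {bravo, charlie, delta, echo}; each meets A ∖ {bravo}, so x IS a limit point.
  x = charlie: open {charlie} ∋ x has {charlie} ∩ (A ∖ {charlie}) = ∅, so x is NOT a limit point.
  x = delta: open {charlie, delta} ∋ x has {charlie, delta} ∩ (A ∖ {delta}) = ∅, so x is NOT a limit point.
  x = echo: open {charlie, echo} ∋ x has {charlie, echo} ∩ (A ∖ {echo}) = ∅, so x is NOT a limit point.
Collecting: A' = {bravo}.


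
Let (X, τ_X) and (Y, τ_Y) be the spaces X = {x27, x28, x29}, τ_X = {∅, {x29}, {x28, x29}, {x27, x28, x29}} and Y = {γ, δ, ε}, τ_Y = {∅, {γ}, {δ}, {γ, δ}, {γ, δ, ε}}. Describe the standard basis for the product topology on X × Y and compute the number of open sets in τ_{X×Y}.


Basis B = {∅ × ∅, {x29} × {γ}, {x29} × {δ}, {x28, x29} × {γ}, {x28, x29} × {δ}, {x29} × {γ, δ}, {x27, x28, x29} × {γ}, {x27, x28, x29} × {δ}, {x29} × {γ, δ, ε}, {x28, x29} × {γ, δ}, {x27, x28, x29} × {γ, δ}, {x28, x29} × {γ, δ, ε}, {x27, x28, x29} × {γ, δ, ε}}; |τ_{X×Y}| = 30.

Enumerate products U × V with U ∈ τ_X, V ∈ τ_Y (deduplicated):
  ∅ × ∅ = {} (∅)
  {x29} × {γ} = {(x29,γ)}
  {x29} × {δ} = {(x29,δ)}
  {x28, x29} × {γ} = {(x28,γ), (x29,γ)}
  {x28, x29} × {δ} = {(x28,δ), (x29,δ)}
  {x29} × {γ, δ} = {(x29,γ), (x29,δ)}
  {x27, x28, x29} × {γ} = {(x27,γ), (x28,γ), (x29,γ)}
  {x27, x28, x29} × {δ} = {(x27,δ), (x28,δ), (x29,δ)}
  {x29} × {γ, δ, ε} = {(x29,γ), (x29,δ), (x29,ε)}
  {x28, x29} × {γ, δ} = {(x28,γ), (x28,δ), (x29,γ), (x29,δ)}
  {x27, x28, x29} × {γ, δ} = {(x27,γ), (x27,δ), (x28,γ), (x28,δ), (x29,γ), (x29,δ)}
  {x28, x29} × {γ, δ, ε} = {(x28,γ), (x28,δ), (x28,ε), (x29,γ), (x29,δ), (x29,ε)}
  {x27, x28, x29} × {γ, δ, ε} = {(x27,γ), (x27,δ), (x27,ε), (x28,γ), (x28,δ), (x28,ε), (x29,γ), (x29,δ), (x29,ε)}
These 13 distinct sets form the basis B.
Close under arbitrary unions to get τ_{X×Y}; counting gives |τ_{X×Y}| = 30.
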